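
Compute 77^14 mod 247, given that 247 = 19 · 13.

Mod 19: 77 ≡ 1; 1^14 ≡ 1 (mod 19).
Mod 13: 77 ≡ 12; by Fermat, exponent reduces to 14 mod 12 = 2; 12^2 ≡ 1 (mod 13).
Combine by CRT: x ≡ 1 (mod 19), x ≡ 1 (mod 13) ⇒ x ≡ 1 (mod 247).

1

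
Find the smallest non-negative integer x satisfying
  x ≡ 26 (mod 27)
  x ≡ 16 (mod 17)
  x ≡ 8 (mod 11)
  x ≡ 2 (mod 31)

The moduli are pairwise coprime; N = 27·17·11·31 = 156519.
N/27 = 5797; 5797 ≡ 19 (mod 27); 19·10 ≡ 1, so inverse 10.
N/17 = 9207; 9207 ≡ 10 (mod 17); 10·12 ≡ 1, so inverse 12.
N/11 = 14229; 14229 ≡ 6 (mod 11); 6·2 ≡ 1, so inverse 2.
N/31 = 5049; 5049 ≡ 27 (mod 31); 27·23 ≡ 1, so inverse 23.
x ≡ 26·5797·10 + 16·9207·12 + 8·14229·2 + 2·5049·23 = 3734882.
3734882 mod 156519 = 134945.

134945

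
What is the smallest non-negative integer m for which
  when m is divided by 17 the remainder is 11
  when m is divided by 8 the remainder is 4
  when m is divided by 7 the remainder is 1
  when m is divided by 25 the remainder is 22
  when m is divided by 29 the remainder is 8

The moduli are pairwise coprime; N = 17·8·7·25·29 = 690200.
N/17 = 40600; 40600 ≡ 4 (mod 17); 4·13 ≡ 1, so inverse 13.
N/8 = 86275; 86275 ≡ 3 (mod 8); 3·3 ≡ 1, so inverse 3.
N/7 = 98600; 98600 ≡ 5 (mod 7); 5·3 ≡ 1, so inverse 3.
N/25 = 27608; 27608 ≡ 8 (mod 25); 8·22 ≡ 1, so inverse 22.
N/29 = 23800; 23800 ≡ 20 (mod 29); 20·16 ≡ 1, so inverse 16.
m ≡ 11·40600·13 + 4·86275·3 + 1·98600·3 + 22·27608·22 + 8·23800·16 = 23545572.
23545572 mod 690200 = 78772.

78772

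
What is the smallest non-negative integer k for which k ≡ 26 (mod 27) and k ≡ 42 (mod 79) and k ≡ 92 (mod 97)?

The moduli are pairwise coprime; N = 27·79·97 = 206901.
N/27 = 7663; 7663 ≡ 22 (mod 27); 22·16 ≡ 1, so inverse 16.
N/79 = 2619; 2619 ≡ 12 (mod 79); 12·33 ≡ 1, so inverse 33.
N/97 = 2133; 2133 ≡ 96 (mod 97); 96·96 ≡ 1, so inverse 96.
k ≡ 26·7663·16 + 42·2619·33 + 92·2133·96 = 25656398.
25656398 mod 206901 = 674.

674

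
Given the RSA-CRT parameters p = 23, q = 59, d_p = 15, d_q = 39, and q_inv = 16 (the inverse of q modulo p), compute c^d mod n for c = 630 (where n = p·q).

m₁ = c^(d_p) mod p: c ≡ 9 (mod 23), and 9^15 mod 23 = 6.
m₂ = c^(d_q) mod q: c ≡ 40 (mod 59), and 40^39 mod 59 = 8.
h = q_inv·(m₁ − m₂) mod p = 16·(6 − 8) mod 23 = 14.
m = m₂ + h·q = 8 + 14·59 = 834.

834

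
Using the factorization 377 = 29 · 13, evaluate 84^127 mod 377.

293

Mod 29: 84 ≡ 26; by Fermat, exponent reduces to 127 mod 28 = 15; 26^15 ≡ 3 (mod 29).
Mod 13: 84 ≡ 6; by Fermat, exponent reduces to 127 mod 12 = 7; 6^7 ≡ 7 (mod 13).
Combine by CRT: x ≡ 3 (mod 29), x ≡ 7 (mod 13) ⇒ x ≡ 293 (mod 377).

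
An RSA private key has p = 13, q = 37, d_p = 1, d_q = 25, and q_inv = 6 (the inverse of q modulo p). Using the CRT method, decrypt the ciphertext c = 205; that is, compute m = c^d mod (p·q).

348

m₁ = c^(d_p) mod p: c ≡ 10 (mod 13), and 10^1 mod 13 = 10.
m₂ = c^(d_q) mod q: c ≡ 20 (mod 37), and 20^25 mod 37 = 15.
h = q_inv·(m₁ − m₂) mod p = 6·(10 − 15) mod 13 = 9.
m = m₂ + h·q = 15 + 9·37 = 348.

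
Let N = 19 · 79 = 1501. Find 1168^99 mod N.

Mod 19: 1168 ≡ 9; by Fermat, exponent reduces to 99 mod 18 = 9; 9^9 ≡ 1 (mod 19).
Mod 79: 1168 ≡ 62; by Fermat, exponent reduces to 99 mod 78 = 21; 62^21 ≡ 8 (mod 79).
Combine by CRT: x ≡ 1 (mod 19), x ≡ 8 (mod 79) ⇒ x ≡ 324 (mod 1501).

324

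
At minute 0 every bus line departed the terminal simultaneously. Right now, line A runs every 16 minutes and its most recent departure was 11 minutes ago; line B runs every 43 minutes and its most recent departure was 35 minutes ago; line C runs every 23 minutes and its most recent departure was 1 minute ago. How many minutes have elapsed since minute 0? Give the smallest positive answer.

From t ≡ 11 (mod 16) write t = 11 + 16s. Substituting into t ≡ 35 (mod 43) gives 16s ≡ 24 (mod 43), and since 16⁻¹ ≡ 35 (mod 43), s ≡ 23. Hence t ≡ 11 + 16·23 = 379 (mod 688).
From t ≡ 379 (mod 688) write t = 379 + 688s. Substituting into t ≡ 1 (mod 23) gives 688s ≡ 13 (mod 23), and since 21⁻¹ ≡ 11 (mod 23), s ≡ 5. Hence t ≡ 379 + 688·5 = 3819 (mod 15824).

3819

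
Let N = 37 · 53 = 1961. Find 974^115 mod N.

Mod 37: 974 ≡ 12; by Fermat, exponent reduces to 115 mod 36 = 7; 12^7 ≡ 9 (mod 37).
Mod 53: 974 ≡ 20; by Fermat, exponent reduces to 115 mod 52 = 11; 20^11 ≡ 12 (mod 53).
Combine by CRT: x ≡ 9 (mod 37), x ≡ 12 (mod 53) ⇒ x ≡ 860 (mod 1961).

860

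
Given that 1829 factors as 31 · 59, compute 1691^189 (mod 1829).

1577

Mod 31: 1691 ≡ 17; by Fermat, exponent reduces to 189 mod 30 = 9; 17^9 ≡ 27 (mod 31).
Mod 59: 1691 ≡ 39; by Fermat, exponent reduces to 189 mod 58 = 15; 39^15 ≡ 43 (mod 59).
Combine by CRT: x ≡ 27 (mod 31), x ≡ 43 (mod 59) ⇒ x ≡ 1577 (mod 1829).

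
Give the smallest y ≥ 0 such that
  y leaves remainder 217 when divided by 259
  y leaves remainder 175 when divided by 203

5656

gcd(259, 203) = 7 and 7 | (175 − 217), so the pair is consistent; merging gives y ≡ 5656 (mod 7511), where 7511 = lcm(259, 203).
The solution is unique modulo lcm(259, 203) = 7511.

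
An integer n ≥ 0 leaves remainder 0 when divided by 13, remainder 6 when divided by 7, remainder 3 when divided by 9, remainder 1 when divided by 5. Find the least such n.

The moduli are pairwise coprime; M = 13·7·9·5 = 4095.
M/13 = 315; 315 ≡ 3 (mod 13); 3·9 ≡ 1, so inverse 9.
M/7 = 585; 585 ≡ 4 (mod 7); 4·2 ≡ 1, so inverse 2.
M/9 = 455; 455 ≡ 5 (mod 9); 5·2 ≡ 1, so inverse 2.
M/5 = 819; 819 ≡ 4 (mod 5); 4·4 ≡ 1, so inverse 4.
n ≡ 0·315·9 + 6·585·2 + 3·455·2 + 1·819·4 = 13026.
13026 mod 4095 = 741.

741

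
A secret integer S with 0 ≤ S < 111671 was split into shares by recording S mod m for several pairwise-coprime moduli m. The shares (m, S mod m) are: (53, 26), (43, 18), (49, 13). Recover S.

44652

Combine the congruences pairwise.
From S ≡ 26 (mod 53) write S = 26 + 53t. Substituting into S ≡ 18 (mod 43) gives 53t ≡ 35 (mod 43), and since 10⁻¹ ≡ 13 (mod 43), t ≡ 25. Hence S ≡ 26 + 53·25 = 1351 (mod 2279).
From S ≡ 1351 (mod 2279) write S = 1351 + 2279t. Substituting into S ≡ 13 (mod 49) gives 2279t ≡ 34 (mod 49), and since 25⁻¹ ≡ 2 (mod 49), t ≡ 19. Hence S ≡ 1351 + 2279·19 = 44652 (mod 111671).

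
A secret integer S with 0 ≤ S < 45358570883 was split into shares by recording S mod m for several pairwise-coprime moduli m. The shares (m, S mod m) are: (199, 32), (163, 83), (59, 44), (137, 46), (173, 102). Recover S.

14369626454

The moduli are pairwise coprime; N = 199·163·59·137·173 = 45358570883.
N/199 = 227932517; 227932517 ≡ 106 (mod 199); 106·92 ≡ 1, so inverse 92.
N/163 = 278273441; 278273441 ≡ 4 (mod 163); 4·41 ≡ 1, so inverse 41.
N/59 = 768789337; 768789337 ≡ 44 (mod 59); 44·55 ≡ 1, so inverse 55.
N/137 = 331084459; 331084459 ≡ 121 (mod 137); 121·77 ≡ 1, so inverse 77.
N/173 = 262188271; 262188271 ≡ 24 (mod 173); 24·137 ≡ 1, so inverse 137.
S ≡ 32·227932517·92 + 83·278273441·41 + 44·768789337·55 + 46·331084459·77 + 102·262188271·137 = 8314988098043.
8314988098043 mod 45358570883 = 14369626454.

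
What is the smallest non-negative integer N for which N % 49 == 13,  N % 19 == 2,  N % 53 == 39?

From N ≡ 13 (mod 49) write N = 13 + 49t. Substituting into N ≡ 2 (mod 19) gives 49t ≡ 8 (mod 19), and since 11⁻¹ ≡ 7 (mod 19), t ≡ 18. Hence N ≡ 13 + 49·18 = 895 (mod 931).
From N ≡ 895 (mod 931) write N = 895 + 931t. Substituting into N ≡ 39 (mod 53) gives 931t ≡ 45 (mod 53), and since 30⁻¹ ≡ 23 (mod 53), t ≡ 28. Hence N ≡ 895 + 931·28 = 26963 (mod 49343).

26963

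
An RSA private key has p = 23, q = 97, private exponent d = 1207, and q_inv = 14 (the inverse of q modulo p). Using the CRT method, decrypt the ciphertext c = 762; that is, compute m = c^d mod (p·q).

1179

d_p = d mod (p−1) = 1207 mod 22 = 19; d_q = d mod (q−1) = 55.
m₁ = c^(d_p) mod p: c ≡ 3 (mod 23), and 3^19 mod 23 = 6.
m₂ = c^(d_q) mod q: c ≡ 83 (mod 97), and 83^55 mod 97 = 15.
h = q_inv·(m₁ − m₂) mod p = 14·(6 − 15) mod 23 = 12.
m = m₂ + h·q = 15 + 12·97 = 1179.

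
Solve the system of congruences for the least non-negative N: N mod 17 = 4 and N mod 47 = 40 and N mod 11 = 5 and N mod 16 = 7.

96343

From N ≡ 4 (mod 17) write N = 4 + 17t. Substituting into N ≡ 40 (mod 47) gives 17t ≡ 36 (mod 47), and since 17⁻¹ ≡ 36 (mod 47), t ≡ 27. Hence N ≡ 4 + 17·27 = 463 (mod 799).
From N ≡ 463 (mod 799) write N = 463 + 799t. Substituting into N ≡ 5 (mod 11) gives 799t ≡ 4 (mod 11), and since 7⁻¹ ≡ 8 (mod 11), t ≡ 10. Hence N ≡ 463 + 799·10 = 8453 (mod 8789).
From N ≡ 8453 (mod 8789) write N = 8453 + 8789t. Substituting into N ≡ 7 (mod 16) gives 8789t ≡ 2 (mod 16), and since 5⁻¹ ≡ 13 (mod 16), t ≡ 10. Hence N ≡ 8453 + 8789·10 = 96343 (mod 140624).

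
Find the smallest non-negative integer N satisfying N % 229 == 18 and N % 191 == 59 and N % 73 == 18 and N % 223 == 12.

Combine the congruences pairwise.
From N ≡ 18 (mod 229) write N = 18 + 229t. Substituting into N ≡ 59 (mod 191) gives 229t ≡ 41 (mod 191), and since 38⁻¹ ≡ 186 (mod 191), t ≡ 177. Hence N ≡ 18 + 229·177 = 40551 (mod 43739).
From N ≡ 40551 (mod 43739) write N = 40551 + 43739t. Substituting into N ≡ 18 (mod 73) gives 43739t ≡ 55 (mod 73), and since 12⁻¹ ≡ 67 (mod 73), t ≡ 35. Hence N ≡ 40551 + 43739·35 = 1571416 (mod 3192947).
From N ≡ 1571416 (mod 3192947) write N = 1571416 + 3192947t. Substituting into N ≡ 12 (mod 223) gives 3192947t ≡ 77 (mod 223), and since 33⁻¹ ≡ 196 (mod 223), t ≡ 151. Hence N ≡ 1571416 + 3192947·151 = 483706413 (mod 712027181).

483706413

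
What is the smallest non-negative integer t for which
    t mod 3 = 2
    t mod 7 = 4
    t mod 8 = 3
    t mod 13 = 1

The moduli are pairwise coprime; N = 3·7·8·13 = 2184.
N/3 = 728; 728 ≡ 2 (mod 3); 2·2 ≡ 1, so inverse 2.
N/7 = 312; 312 ≡ 4 (mod 7); 4·2 ≡ 1, so inverse 2.
N/8 = 273; 273 ≡ 1 (mod 8), inverse 1.
N/13 = 168; 168 ≡ 12 (mod 13); 12·12 ≡ 1, so inverse 12.
t ≡ 2·728·2 + 4·312·2 + 3·273·1 + 1·168·12 = 8243.
8243 mod 2184 = 1691.

1691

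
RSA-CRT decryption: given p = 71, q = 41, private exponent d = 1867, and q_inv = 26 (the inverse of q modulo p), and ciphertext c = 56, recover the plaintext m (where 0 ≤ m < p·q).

d_p = d mod (p−1) = 1867 mod 70 = 47; d_q = d mod (q−1) = 27.
m₁ = c^(d_p) mod p: c ≡ 56 (mod 71), and 56^47 mod 71 = 63.
m₂ = c^(d_q) mod q: c ≡ 15 (mod 41), and 15^27 mod 41 = 7.
h = q_inv·(m₁ − m₂) mod p = 26·(63 − 7) mod 71 = 36.
m = m₂ + h·q = 7 + 36·41 = 1483.

1483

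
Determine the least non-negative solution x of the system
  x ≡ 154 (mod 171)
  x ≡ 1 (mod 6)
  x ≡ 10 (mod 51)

gcd(171, 6) = 3 and 3 | (1 − 154), so the pair is consistent; merging gives x ≡ 325 (mod 342), where 342 = lcm(171, 6).
gcd(342, 51) = 3 and 3 | (10 − 325), so the pair is consistent; merging gives x ≡ 1693 (mod 5814), where 5814 = lcm(342, 51).
The solution is unique modulo lcm(171, 6, 51) = 5814.

1693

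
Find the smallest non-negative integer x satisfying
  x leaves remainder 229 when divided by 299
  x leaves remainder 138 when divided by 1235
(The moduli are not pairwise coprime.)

12488

Combine the congruences pairwise.
gcd(299, 1235) = 13 and 13 | (138 − 229), so the pair is consistent; merging gives x ≡ 12488 (mod 28405), where 28405 = lcm(299, 1235).
The solution is unique modulo lcm(299, 1235) = 28405.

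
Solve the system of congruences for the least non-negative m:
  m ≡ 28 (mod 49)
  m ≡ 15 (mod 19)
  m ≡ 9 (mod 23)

15120

The moduli are pairwise coprime; N = 49·19·23 = 21413.
N/49 = 437; 437 ≡ 45 (mod 49); 45·12 ≡ 1, so inverse 12.
N/19 = 1127; 1127 ≡ 6 (mod 19); 6·16 ≡ 1, so inverse 16.
N/23 = 931; 931 ≡ 11 (mod 23); 11·21 ≡ 1, so inverse 21.
m ≡ 28·437·12 + 15·1127·16 + 9·931·21 = 593271.
593271 mod 21413 = 15120.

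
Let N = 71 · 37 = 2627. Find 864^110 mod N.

Mod 71: 864 ≡ 12; by Fermat, exponent reduces to 110 mod 70 = 40; 12^40 ≡ 48 (mod 71).
Mod 37: 864 ≡ 13; by Fermat, exponent reduces to 110 mod 36 = 2; 13^2 ≡ 21 (mod 37).
Combine by CRT: x ≡ 48 (mod 71), x ≡ 21 (mod 37) ⇒ x ≡ 687 (mod 2627).

687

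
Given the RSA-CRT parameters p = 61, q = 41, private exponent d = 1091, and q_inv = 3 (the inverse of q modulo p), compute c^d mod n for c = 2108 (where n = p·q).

339

d_p = d mod (p−1) = 1091 mod 60 = 11; d_q = d mod (q−1) = 11.
m₁ = c^(d_p) mod p: c ≡ 34 (mod 61), and 34^11 mod 61 = 34.
m₂ = c^(d_q) mod q: c ≡ 17 (mod 41), and 17^11 mod 41 = 11.
h = q_inv·(m₁ − m₂) mod p = 3·(34 − 11) mod 61 = 8.
m = m₂ + h·q = 11 + 8·41 = 339.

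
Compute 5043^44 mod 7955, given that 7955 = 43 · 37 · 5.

Mod 43: 5043 ≡ 12; by Fermat, exponent reduces to 44 mod 42 = 2; 12^2 ≡ 15 (mod 43).
Mod 37: 5043 ≡ 11; by Fermat, exponent reduces to 44 mod 36 = 8; 11^8 ≡ 10 (mod 37).
Mod 5: 5043 ≡ 3; since 4 | 44, by Fermat 3^44 ≡ 1 (mod 5).
Combine by CRT: x ≡ 15 (mod 43), x ≡ 10 (mod 37), x ≡ 1 (mod 5) ⇒ x ≡ 2896 (mod 7955).

2896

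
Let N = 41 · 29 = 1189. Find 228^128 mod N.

625

Mod 41: 228 ≡ 23; by Fermat, exponent reduces to 128 mod 40 = 8; 23^8 ≡ 10 (mod 41).
Mod 29: 228 ≡ 25; by Fermat, exponent reduces to 128 mod 28 = 16; 25^16 ≡ 16 (mod 29).
Combine by CRT: x ≡ 10 (mod 41), x ≡ 16 (mod 29) ⇒ x ≡ 625 (mod 1189).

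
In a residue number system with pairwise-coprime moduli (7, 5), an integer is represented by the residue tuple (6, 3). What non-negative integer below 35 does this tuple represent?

13

From x ≡ 6 (mod 7) write x = 6 + 7t. Substituting into x ≡ 3 (mod 5) gives 7t ≡ 2 (mod 5), and since 2⁻¹ ≡ 3 (mod 5), t ≡ 1. Hence x ≡ 6 + 7·1 = 13 (mod 35).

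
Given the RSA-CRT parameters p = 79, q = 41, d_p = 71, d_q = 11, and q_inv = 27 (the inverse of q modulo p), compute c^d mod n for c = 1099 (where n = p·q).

2017

m₁ = c^(d_p) mod p: c ≡ 72 (mod 79), and 72^71 mod 79 = 42.
m₂ = c^(d_q) mod q: c ≡ 33 (mod 41), and 33^11 mod 41 = 8.
h = q_inv·(m₁ − m₂) mod p = 27·(42 − 8) mod 79 = 49.
m = m₂ + h·q = 8 + 49·41 = 2017.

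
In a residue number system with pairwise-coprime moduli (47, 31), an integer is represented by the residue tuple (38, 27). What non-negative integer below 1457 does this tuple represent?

461

Combine the congruences pairwise.
From x ≡ 38 (mod 47) write x = 38 + 47t. Substituting into x ≡ 27 (mod 31) gives 47t ≡ 20 (mod 31), and since 16⁻¹ ≡ 2 (mod 31), t ≡ 9. Hence x ≡ 38 + 47·9 = 461 (mod 1457).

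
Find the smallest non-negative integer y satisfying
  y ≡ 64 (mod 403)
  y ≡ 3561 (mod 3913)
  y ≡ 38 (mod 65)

gcd(403, 3913) = 13 and 13 | (3561 − 64), so the pair is consistent; merging gives y ≡ 93560 (mod 121303), where 121303 = lcm(403, 3913).
gcd(121303, 65) = 13 and 13 | (38 − 93560), so the pair is consistent; merging gives y ≡ 214863 (mod 606515), where 606515 = lcm(121303, 65).
The solution is unique modulo lcm(403, 3913, 65) = 606515.

214863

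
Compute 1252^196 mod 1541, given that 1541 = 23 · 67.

Mod 23: 1252 ≡ 10; by Fermat, exponent reduces to 196 mod 22 = 20; 10^20 ≡ 3 (mod 23).
Mod 67: 1252 ≡ 46; by Fermat, exponent reduces to 196 mod 66 = 64; 46^64 ≡ 55 (mod 67).
Combine by CRT: x ≡ 3 (mod 23), x ≡ 55 (mod 67) ⇒ x ≡ 256 (mod 1541).

256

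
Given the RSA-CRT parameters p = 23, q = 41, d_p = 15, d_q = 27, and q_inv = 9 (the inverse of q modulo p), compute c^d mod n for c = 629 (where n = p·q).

m₁ = c^(d_p) mod p: c ≡ 8 (mod 23), and 8^15 mod 23 = 2.
m₂ = c^(d_q) mod q: c ≡ 14 (mod 41), and 14^27 mod 41 = 38.
h = q_inv·(m₁ − m₂) mod p = 9·(2 − 38) mod 23 = 21.
m = m₂ + h·q = 38 + 21·41 = 899.

899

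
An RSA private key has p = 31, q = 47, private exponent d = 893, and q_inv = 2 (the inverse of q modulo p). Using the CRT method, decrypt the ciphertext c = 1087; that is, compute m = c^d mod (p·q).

d_p = d mod (p−1) = 893 mod 30 = 23; d_q = d mod (q−1) = 19.
m₁ = c^(d_p) mod p: c ≡ 2 (mod 31), and 2^23 mod 31 = 8.
m₂ = c^(d_q) mod q: c ≡ 6 (mod 47), and 6^19 mod 47 = 7.
h = q_inv·(m₁ − m₂) mod p = 2·(8 − 7) mod 31 = 2.
m = m₂ + h·q = 7 + 2·47 = 101.

101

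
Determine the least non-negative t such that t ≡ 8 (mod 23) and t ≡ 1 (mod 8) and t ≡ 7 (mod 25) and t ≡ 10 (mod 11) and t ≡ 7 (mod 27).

949057

The moduli are pairwise coprime; N = 23·8·25·11·27 = 1366200.
N/23 = 59400; 59400 ≡ 14 (mod 23); 14·5 ≡ 1, so inverse 5.
N/8 = 170775; 170775 ≡ 7 (mod 8); 7·7 ≡ 1, so inverse 7.
N/25 = 54648; 54648 ≡ 23 (mod 25); 23·12 ≡ 1, so inverse 12.
N/11 = 124200; 124200 ≡ 10 (mod 11); 10·10 ≡ 1, so inverse 10.
N/27 = 50600; 50600 ≡ 2 (mod 27); 2·14 ≡ 1, so inverse 14.
t ≡ 8·59400·5 + 1·170775·7 + 7·54648·12 + 10·124200·10 + 7·50600·14 = 25540657.
25540657 mod 1366200 = 949057.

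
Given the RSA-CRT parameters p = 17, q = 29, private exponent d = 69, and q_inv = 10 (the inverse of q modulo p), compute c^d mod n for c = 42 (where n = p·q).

d_p = d mod (p−1) = 69 mod 16 = 5; d_q = d mod (q−1) = 13.
m₁ = c^(d_p) mod p: c ≡ 8 (mod 17), and 8^5 mod 17 = 9.
m₂ = c^(d_q) mod q: c ≡ 13 (mod 29), and 13^13 mod 29 = 9.
h = q_inv·(m₁ − m₂) mod p = 10·(9 − 9) mod 17 = 0.
m = m₂ + h·q = 9 + 0·29 = 9.

9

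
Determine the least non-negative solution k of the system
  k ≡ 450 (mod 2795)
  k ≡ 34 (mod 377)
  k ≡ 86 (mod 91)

20015

gcd(2795, 377) = 13 and 13 | (34 − 450), so the pair is consistent; merging gives k ≡ 20015 (mod 81055), where 81055 = lcm(2795, 377).
gcd(81055, 91) = 13 and 13 | (86 − 20015), so the pair is consistent; merging gives k ≡ 20015 (mod 567385), where 567385 = lcm(81055, 91).
The solution is unique modulo lcm(2795, 377, 91) = 567385.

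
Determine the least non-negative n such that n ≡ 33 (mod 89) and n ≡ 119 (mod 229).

From n ≡ 33 (mod 89) write n = 33 + 89t. Substituting into n ≡ 119 (mod 229) gives 89t ≡ 86 (mod 229), and since 89⁻¹ ≡ 211 (mod 229), t ≡ 55. Hence n ≡ 33 + 89·55 = 4928 (mod 20381).

4928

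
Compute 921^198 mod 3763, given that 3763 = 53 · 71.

Mod 53: 921 ≡ 20; by Fermat, exponent reduces to 198 mod 52 = 42; 20^42 ≡ 37 (mod 53).
Mod 71: 921 ≡ 69; by Fermat, exponent reduces to 198 mod 70 = 58; 69^58 ≡ 29 (mod 71).
Combine by CRT: x ≡ 37 (mod 53), x ≡ 29 (mod 71) ⇒ x ≡ 1733 (mod 3763).

1733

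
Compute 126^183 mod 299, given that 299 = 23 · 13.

Mod 23: 126 ≡ 11; by Fermat, exponent reduces to 183 mod 22 = 7; 11^7 ≡ 7 (mod 23).
Mod 13: 126 ≡ 9; by Fermat, exponent reduces to 183 mod 12 = 3; 9^3 ≡ 1 (mod 13).
Combine by CRT: x ≡ 7 (mod 23), x ≡ 1 (mod 13) ⇒ x ≡ 53 (mod 299).

53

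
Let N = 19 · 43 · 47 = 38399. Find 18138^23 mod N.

Mod 19: 18138 ≡ 12; by Fermat, exponent reduces to 23 mod 18 = 5; 12^5 ≡ 8 (mod 19).
Mod 43: 18138 ≡ 35; 35^23 ≡ 21 (mod 43).
Mod 47: 18138 ≡ 43; 43^23 ≡ 46 (mod 47).
Combine by CRT: x ≡ 8 (mod 19), x ≡ 21 (mod 43), x ≡ 46 (mod 47) ⇒ x ≡ 21478 (mod 38399).

21478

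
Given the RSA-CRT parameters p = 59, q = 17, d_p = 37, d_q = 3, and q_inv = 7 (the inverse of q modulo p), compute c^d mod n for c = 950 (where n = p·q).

m₁ = c^(d_p) mod p: c ≡ 6 (mod 59), and 6^37 mod 59 = 55.
m₂ = c^(d_q) mod q: c ≡ 15 (mod 17), and 15^3 mod 17 = 9.
h = q_inv·(m₁ − m₂) mod p = 7·(55 − 9) mod 59 = 27.
m = m₂ + h·q = 9 + 27·17 = 468.

468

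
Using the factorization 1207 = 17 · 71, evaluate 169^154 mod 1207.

Mod 17: 169 ≡ 16; by Fermat, exponent reduces to 154 mod 16 = 10; 16^10 ≡ 1 (mod 17).
Mod 71: 169 ≡ 27; by Fermat, exponent reduces to 154 mod 70 = 14; 27^14 ≡ 57 (mod 71).
Combine by CRT: x ≡ 1 (mod 17), x ≡ 57 (mod 71) ⇒ x ≡ 341 (mod 1207).

341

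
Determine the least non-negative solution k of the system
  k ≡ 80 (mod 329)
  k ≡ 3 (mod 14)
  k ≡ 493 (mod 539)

Combine the congruences pairwise.
gcd(329, 14) = 7 and 7 | (3 − 80), so the pair is consistent; merging gives k ≡ 409 (mod 658), where 658 = lcm(329, 14).
gcd(658, 539) = 7 and 7 | (493 − 409), so the pair is consistent; merging gives k ≡ 30677 (mod 50666), where 50666 = lcm(658, 539).
The solution is unique modulo lcm(329, 14, 539) = 50666.

30677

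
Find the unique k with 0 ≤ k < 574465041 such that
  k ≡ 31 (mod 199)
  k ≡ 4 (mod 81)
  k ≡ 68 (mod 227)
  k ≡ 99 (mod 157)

230206216

The moduli are pairwise coprime; N = 199·81·227·157 = 574465041.
N/199 = 2886759; 2886759 ≡ 65 (mod 199); 65·49 ≡ 1, so inverse 49.
N/81 = 7092161; 7092161 ≡ 44 (mod 81); 44·35 ≡ 1, so inverse 35.
N/227 = 2530683; 2530683 ≡ 87 (mod 227); 87·167 ≡ 1, so inverse 167.
N/157 = 3659013; 3659013 ≡ 128 (mod 157); 128·92 ≡ 1, so inverse 92.
k ≡ 31·2886759·49 + 4·7092161·35 + 68·2530683·167 + 99·3659013·92 = 67442616013.
67442616013 mod 574465041 = 230206216.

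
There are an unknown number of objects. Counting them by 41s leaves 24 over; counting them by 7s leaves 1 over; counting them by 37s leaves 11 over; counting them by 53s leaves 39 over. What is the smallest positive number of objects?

From N ≡ 24 (mod 41) write N = 24 + 41t. Substituting into N ≡ 1 (mod 7) gives 41t ≡ 5 (mod 7), and since 6⁻¹ ≡ 6 (mod 7), t ≡ 2. Hence N ≡ 24 + 41·2 = 106 (mod 287).
From N ≡ 106 (mod 287) write N = 106 + 287t. Substituting into N ≡ 11 (mod 37) gives 287t ≡ 16 (mod 37), and since 28⁻¹ ≡ 4 (mod 37), t ≡ 27. Hence N ≡ 106 + 287·27 = 7855 (mod 10619).
From N ≡ 7855 (mod 10619) write N = 7855 + 10619t. Substituting into N ≡ 39 (mod 53) gives 10619t ≡ 28 (mod 53), and since 19⁻¹ ≡ 14 (mod 53), t ≡ 21. Hence N ≡ 7855 + 10619·21 = 230854 (mod 562807).

230854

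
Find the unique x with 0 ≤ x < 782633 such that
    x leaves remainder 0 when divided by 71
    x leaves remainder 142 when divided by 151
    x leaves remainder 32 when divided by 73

From x ≡ 0 (mod 71) write x = 0 + 71t. Substituting into x ≡ 142 (mod 151) gives 71t ≡ 142 (mod 151), and since 71⁻¹ ≡ 134 (mod 151), t ≡ 2. Hence x ≡ 0 + 71·2 = 142 (mod 10721).
From x ≡ 142 (mod 10721) write x = 142 + 10721t. Substituting into x ≡ 32 (mod 73) gives 10721t ≡ 36 (mod 73), and since 63⁻¹ ≡ 51 (mod 73), t ≡ 11. Hence x ≡ 142 + 10721·11 = 118073 (mod 782633).

118073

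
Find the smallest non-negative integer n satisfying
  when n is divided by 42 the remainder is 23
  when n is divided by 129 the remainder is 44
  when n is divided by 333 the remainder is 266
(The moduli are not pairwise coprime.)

gcd(42, 129) = 3 and 3 | (44 − 23), so the pair is consistent; merging gives n ≡ 947 (mod 1806), where 1806 = lcm(42, 129).
gcd(1806, 333) = 3 and 3 | (266 − 947), so the pair is consistent; merging gives n ≡ 167099 (mod 200466), where 200466 = lcm(1806, 333).
The solution is unique modulo lcm(42, 129, 333) = 200466.

167099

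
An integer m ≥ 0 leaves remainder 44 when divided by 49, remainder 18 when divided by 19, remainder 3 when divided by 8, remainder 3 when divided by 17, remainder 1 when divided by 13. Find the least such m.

1315939

From m ≡ 44 (mod 49) write m = 44 + 49t. Substituting into m ≡ 18 (mod 19) gives 49t ≡ 12 (mod 19), and since 11⁻¹ ≡ 7 (mod 19), t ≡ 8. Hence m ≡ 44 + 49·8 = 436 (mod 931).
From m ≡ 436 (mod 931) write m = 436 + 931t. Substituting into m ≡ 3 (mod 8) gives 931t ≡ 7 (mod 8), and since 3⁻¹ ≡ 3 (mod 8), t ≡ 5. Hence m ≡ 436 + 931·5 = 5091 (mod 7448).
From m ≡ 5091 (mod 7448) write m = 5091 + 7448t. Substituting into m ≡ 3 (mod 17) gives 7448t ≡ 12 (mod 17), and since 2⁻¹ ≡ 9 (mod 17), t ≡ 6. Hence m ≡ 5091 + 7448·6 = 49779 (mod 126616).
From m ≡ 49779 (mod 126616) write m = 49779 + 126616t. Substituting into m ≡ 1 (mod 13) gives 126616t ≡ 12 (mod 13), and since 9⁻¹ ≡ 3 (mod 13), t ≡ 10. Hence m ≡ 49779 + 126616·10 = 1315939 (mod 1646008).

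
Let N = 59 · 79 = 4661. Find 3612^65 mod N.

Mod 59: 3612 ≡ 13; by Fermat, exponent reduces to 65 mod 58 = 7; 13^7 ≡ 11 (mod 59).
Mod 79: 3612 ≡ 57; 57^65 ≡ 78 (mod 79).
Combine by CRT: x ≡ 11 (mod 59), x ≡ 78 (mod 79) ⇒ x ≡ 2843 (mod 4661).

2843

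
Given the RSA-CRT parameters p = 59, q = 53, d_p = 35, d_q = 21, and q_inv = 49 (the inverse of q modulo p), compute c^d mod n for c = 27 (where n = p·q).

m₁ = c^(d_p) mod p: c ≡ 27 (mod 59), and 27^35 mod 59 = 57.
m₂ = c^(d_q) mod q: c ≡ 27 (mod 53), and 27^21 mod 53 = 21.
h = q_inv·(m₁ − m₂) mod p = 49·(57 − 21) mod 59 = 53.
m = m₂ + h·q = 21 + 53·53 = 2830.

2830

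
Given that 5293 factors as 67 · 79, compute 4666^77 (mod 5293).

Mod 67: 4666 ≡ 43; by Fermat, exponent reduces to 77 mod 66 = 11; 43^11 ≡ 66 (mod 67).
Mod 79: 4666 ≡ 5; 5^77 ≡ 16 (mod 79).
Combine by CRT: x ≡ 66 (mod 67), x ≡ 16 (mod 79) ⇒ x ≡ 4756 (mod 5293).

4756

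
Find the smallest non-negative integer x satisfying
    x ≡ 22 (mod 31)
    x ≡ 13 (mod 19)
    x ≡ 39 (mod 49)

23706

The moduli are pairwise coprime; N = 31·19·49 = 28861.
N/31 = 931; 931 ≡ 1 (mod 31), inverse 1.
N/19 = 1519; 1519 ≡ 18 (mod 19); 18·18 ≡ 1, so inverse 18.
N/49 = 589; 589 ≡ 1 (mod 49), inverse 1.
x ≡ 22·931·1 + 13·1519·18 + 39·589·1 = 398899.
398899 mod 28861 = 23706.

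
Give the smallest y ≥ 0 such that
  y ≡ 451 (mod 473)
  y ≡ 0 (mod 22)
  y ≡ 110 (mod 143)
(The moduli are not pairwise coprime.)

7546

gcd(473, 22) = 11 and 11 | (0 − 451), so the pair is consistent; merging gives y ≡ 924 (mod 946), where 946 = lcm(473, 22).
gcd(946, 143) = 11 and 11 | (110 − 924), so the pair is consistent; merging gives y ≡ 7546 (mod 12298), where 12298 = lcm(946, 143).
The solution is unique modulo lcm(473, 22, 143) = 12298.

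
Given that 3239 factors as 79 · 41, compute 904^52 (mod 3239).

Mod 79: 904 ≡ 35; 35^52 ≡ 55 (mod 79).
Mod 41: 904 ≡ 2; by Fermat, exponent reduces to 52 mod 40 = 12; 2^12 ≡ 37 (mod 41).
Combine by CRT: x ≡ 55 (mod 79), x ≡ 37 (mod 41) ⇒ x ≡ 529 (mod 3239).

529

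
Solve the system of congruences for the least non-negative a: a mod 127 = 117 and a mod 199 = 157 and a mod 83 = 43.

873369

The moduli are pairwise coprime; N = 127·199·83 = 2097659.
N/127 = 16517; 16517 ≡ 7 (mod 127); 7·109 ≡ 1, so inverse 109.
N/199 = 10541; 10541 ≡ 193 (mod 199); 193·33 ≡ 1, so inverse 33.
N/83 = 25273; 25273 ≡ 41 (mod 83); 41·81 ≡ 1, so inverse 81.
a ≡ 117·16517·109 + 157·10541·33 + 43·25273·81 = 353280081.
353280081 mod 2097659 = 873369.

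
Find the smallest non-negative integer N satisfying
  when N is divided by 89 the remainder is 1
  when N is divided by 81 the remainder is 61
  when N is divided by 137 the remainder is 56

645874

The moduli are pairwise coprime; M = 89·81·137 = 987633.
M/89 = 11097; 11097 ≡ 61 (mod 89); 61·54 ≡ 1, so inverse 54.
M/81 = 12193; 12193 ≡ 43 (mod 81); 43·49 ≡ 1, so inverse 49.
M/137 = 7209; 7209 ≡ 85 (mod 137); 85·108 ≡ 1, so inverse 108.
N ≡ 1·11097·54 + 61·12193·49 + 56·7209·108 = 80644147.
80644147 mod 987633 = 645874.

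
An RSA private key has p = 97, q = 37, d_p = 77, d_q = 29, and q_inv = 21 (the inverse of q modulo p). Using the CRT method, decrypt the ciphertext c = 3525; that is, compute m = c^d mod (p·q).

840

m₁ = c^(d_p) mod p: c ≡ 33 (mod 97), and 33^77 mod 97 = 64.
m₂ = c^(d_q) mod q: c ≡ 10 (mod 37), and 10^29 mod 37 = 26.
h = q_inv·(m₁ − m₂) mod p = 21·(64 − 26) mod 97 = 22.
m = m₂ + h·q = 26 + 22·37 = 840.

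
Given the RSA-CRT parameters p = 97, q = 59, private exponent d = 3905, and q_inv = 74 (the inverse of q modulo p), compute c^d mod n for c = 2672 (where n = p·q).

3427

d_p = d mod (p−1) = 3905 mod 96 = 65; d_q = d mod (q−1) = 19.
m₁ = c^(d_p) mod p: c ≡ 53 (mod 97), and 53^65 mod 97 = 32.
m₂ = c^(d_q) mod q: c ≡ 17 (mod 59), and 17^19 mod 59 = 5.
h = q_inv·(m₁ − m₂) mod p = 74·(32 − 5) mod 97 = 58.
m = m₂ + h·q = 5 + 58·59 = 3427.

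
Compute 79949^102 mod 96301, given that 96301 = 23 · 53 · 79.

Mod 23: 79949 ≡ 1; by Fermat, exponent reduces to 102 mod 22 = 14; 1^14 ≡ 1 (mod 23).
Mod 53: 79949 ≡ 25; by Fermat, exponent reduces to 102 mod 52 = 50; 25^50 ≡ 24 (mod 53).
Mod 79: 79949 ≡ 1; by Fermat, exponent reduces to 102 mod 78 = 24; 1^24 ≡ 1 (mod 79).
Combine by CRT: x ≡ 1 (mod 23), x ≡ 24 (mod 53), x ≡ 1 (mod 79) ⇒ x ≡ 92668 (mod 96301).

92668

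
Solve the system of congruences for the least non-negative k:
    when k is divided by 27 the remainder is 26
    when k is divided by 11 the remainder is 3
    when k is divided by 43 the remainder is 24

From k ≡ 26 (mod 27) write k = 26 + 27t. Substituting into k ≡ 3 (mod 11) gives 27t ≡ 10 (mod 11), and since 5⁻¹ ≡ 9 (mod 11), t ≡ 2. Hence k ≡ 26 + 27·2 = 80 (mod 297).
From k ≡ 80 (mod 297) write k = 80 + 297t. Substituting into k ≡ 24 (mod 43) gives 297t ≡ 30 (mod 43), and since 39⁻¹ ≡ 32 (mod 43), t ≡ 14. Hence k ≡ 80 + 297·14 = 4238 (mod 12771).

4238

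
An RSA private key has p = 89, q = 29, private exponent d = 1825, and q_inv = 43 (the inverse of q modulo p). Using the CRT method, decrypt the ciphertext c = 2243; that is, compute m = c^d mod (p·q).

1864

d_p = d mod (p−1) = 1825 mod 88 = 65; d_q = d mod (q−1) = 5.
m₁ = c^(d_p) mod p: c ≡ 18 (mod 89), and 18^65 mod 89 = 84.
m₂ = c^(d_q) mod q: c ≡ 10 (mod 29), and 10^5 mod 29 = 8.
h = q_inv·(m₁ − m₂) mod p = 43·(84 − 8) mod 89 = 64.
m = m₂ + h·q = 8 + 64·29 = 1864.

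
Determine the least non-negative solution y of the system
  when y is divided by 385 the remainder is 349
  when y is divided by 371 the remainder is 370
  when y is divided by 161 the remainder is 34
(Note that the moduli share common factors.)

317204

gcd(385, 371) = 7 and 7 | (370 − 349), so the pair is consistent; merging gives y ≡ 11129 (mod 20405), where 20405 = lcm(385, 371).
gcd(20405, 161) = 7 and 7 | (34 − 11129), so the pair is consistent; merging gives y ≡ 317204 (mod 469315), where 469315 = lcm(20405, 161).
The solution is unique modulo lcm(385, 371, 161) = 469315.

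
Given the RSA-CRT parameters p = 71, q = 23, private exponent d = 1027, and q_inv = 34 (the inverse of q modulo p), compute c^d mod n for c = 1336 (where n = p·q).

d_p = d mod (p−1) = 1027 mod 70 = 47; d_q = d mod (q−1) = 15.
m₁ = c^(d_p) mod p: c ≡ 58 (mod 71), and 58^47 mod 71 = 43.
m₂ = c^(d_q) mod q: c ≡ 2 (mod 23), and 2^15 mod 23 = 16.
h = q_inv·(m₁ − m₂) mod p = 34·(43 − 16) mod 71 = 66.
m = m₂ + h·q = 16 + 66·23 = 1534.

1534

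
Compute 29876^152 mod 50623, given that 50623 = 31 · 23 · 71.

Mod 31: 29876 ≡ 23; by Fermat, exponent reduces to 152 mod 30 = 2; 23^2 ≡ 2 (mod 31).
Mod 23: 29876 ≡ 22; by Fermat, exponent reduces to 152 mod 22 = 20; 22^20 ≡ 1 (mod 23).
Mod 71: 29876 ≡ 56; by Fermat, exponent reduces to 152 mod 70 = 12; 56^12 ≡ 8 (mod 71).
Combine by CRT: x ≡ 2 (mod 31), x ≡ 1 (mod 23), x ≡ 8 (mod 71) ⇒ x ≡ 23438 (mod 50623).

23438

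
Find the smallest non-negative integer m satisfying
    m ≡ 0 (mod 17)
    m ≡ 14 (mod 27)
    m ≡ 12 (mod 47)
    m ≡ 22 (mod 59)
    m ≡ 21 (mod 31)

33173834

Combine the congruences pairwise.
From m ≡ 0 (mod 17) write m = 0 + 17t. Substituting into m ≡ 14 (mod 27) gives 17t ≡ 14 (mod 27), and since 17⁻¹ ≡ 8 (mod 27), t ≡ 4. Hence m ≡ 0 + 17·4 = 68 (mod 459).
From m ≡ 68 (mod 459) write m = 68 + 459t. Substituting into m ≡ 12 (mod 47) gives 459t ≡ 38 (mod 47), and since 36⁻¹ ≡ 17 (mod 47), t ≡ 35. Hence m ≡ 68 + 459·35 = 16133 (mod 21573).
From m ≡ 16133 (mod 21573) write m = 16133 + 21573t. Substituting into m ≡ 22 (mod 59) gives 21573t ≡ 55 (mod 59), and since 38⁻¹ ≡ 14 (mod 59), t ≡ 3. Hence m ≡ 16133 + 21573·3 = 80852 (mod 1272807).
From m ≡ 80852 (mod 1272807) write m = 80852 + 1272807t. Substituting into m ≡ 21 (mod 31) gives 1272807t ≡ 17 (mod 31), and since 9⁻¹ ≡ 7 (mod 31), t ≡ 26. Hence m ≡ 80852 + 1272807·26 = 33173834 (mod 39457017).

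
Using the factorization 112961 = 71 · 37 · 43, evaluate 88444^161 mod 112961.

49757

Mod 71: 88444 ≡ 49; by Fermat, exponent reduces to 161 mod 70 = 21; 49^21 ≡ 57 (mod 71).
Mod 37: 88444 ≡ 14; by Fermat, exponent reduces to 161 mod 36 = 17; 14^17 ≡ 29 (mod 37).
Mod 43: 88444 ≡ 36; by Fermat, exponent reduces to 161 mod 42 = 35; 36^35 ≡ 6 (mod 43).
Combine by CRT: x ≡ 57 (mod 71), x ≡ 29 (mod 37), x ≡ 6 (mod 43) ⇒ x ≡ 49757 (mod 112961).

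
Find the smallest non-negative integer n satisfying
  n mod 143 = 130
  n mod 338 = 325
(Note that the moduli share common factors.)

Combine the congruences pairwise.
gcd(143, 338) = 13 and 13 | (325 − 130), so the pair is consistent; merging gives n ≡ 3705 (mod 3718), where 3718 = lcm(143, 338).
The solution is unique modulo lcm(143, 338) = 3718.

3705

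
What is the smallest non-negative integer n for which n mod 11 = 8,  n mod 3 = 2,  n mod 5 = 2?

107

The moduli are pairwise coprime; M = 11·3·5 = 165.
M/11 = 15; 15 ≡ 4 (mod 11); 4·3 ≡ 1, so inverse 3.
M/3 = 55; 55 ≡ 1 (mod 3), inverse 1.
M/5 = 33; 33 ≡ 3 (mod 5); 3·2 ≡ 1, so inverse 2.
n ≡ 8·15·3 + 2·55·1 + 2·33·2 = 602.
602 mod 165 = 107.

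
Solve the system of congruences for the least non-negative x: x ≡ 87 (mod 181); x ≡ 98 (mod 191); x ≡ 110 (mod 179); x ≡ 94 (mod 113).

The moduli are pairwise coprime; N = 181·191·179·113 = 699267617.
N/181 = 3863357; 3863357 ≡ 93 (mod 181); 93·109 ≡ 1, so inverse 109.
N/191 = 3661087; 3661087 ≡ 190 (mod 191); 190·190 ≡ 1, so inverse 190.
N/179 = 3906523; 3906523 ≡ 27 (mod 179); 27·126 ≡ 1, so inverse 126.
N/113 = 6188209; 6188209 ≡ 103 (mod 113); 103·79 ≡ 1, so inverse 79.
x ≡ 87·3863357·109 + 98·3661087·190 + 110·3906523·126 + 94·6188209·79 = 204903703185.
204903703185 mod 699267617 = 18291404.

18291404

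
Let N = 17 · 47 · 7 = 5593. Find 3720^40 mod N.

Mod 17: 3720 ≡ 14; by Fermat, exponent reduces to 40 mod 16 = 8; 14^8 ≡ 16 (mod 17).
Mod 47: 3720 ≡ 7; 7^40 ≡ 6 (mod 47).
Mod 7: 3720 ≡ 3; by Fermat, exponent reduces to 40 mod 6 = 4; 3^4 ≡ 4 (mod 7).
Combine by CRT: x ≡ 16 (mod 17), x ≡ 6 (mod 47), x ≡ 4 (mod 7) ⇒ x ≡ 2685 (mod 5593).

2685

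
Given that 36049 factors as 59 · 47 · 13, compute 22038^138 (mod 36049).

29940

Mod 59: 22038 ≡ 31; by Fermat, exponent reduces to 138 mod 58 = 22; 31^22 ≡ 27 (mod 59).
Mod 47: 22038 ≡ 42; since 46 | 138, by Fermat 42^138 ≡ 1 (mod 47).
Mod 13: 22038 ≡ 3; by Fermat, exponent reduces to 138 mod 12 = 6; 3^6 ≡ 1 (mod 13).
Combine by CRT: x ≡ 27 (mod 59), x ≡ 1 (mod 47), x ≡ 1 (mod 13) ⇒ x ≡ 29940 (mod 36049).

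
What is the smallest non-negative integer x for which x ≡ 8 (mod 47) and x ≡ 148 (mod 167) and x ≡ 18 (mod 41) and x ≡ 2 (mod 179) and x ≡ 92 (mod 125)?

3385688342

From x ≡ 8 (mod 47) write x = 8 + 47t. Substituting into x ≡ 148 (mod 167) gives 47t ≡ 140 (mod 167), and since 47⁻¹ ≡ 32 (mod 167), t ≡ 138. Hence x ≡ 8 + 47·138 = 6494 (mod 7849).
From x ≡ 6494 (mod 7849) write x = 6494 + 7849t. Substituting into x ≡ 18 (mod 41) gives 7849t ≡ 2 (mod 41), and since 18⁻¹ ≡ 16 (mod 41), t ≡ 32. Hence x ≡ 6494 + 7849·32 = 257662 (mod 321809).
From x ≡ 257662 (mod 321809) write x = 257662 + 321809t. Substituting into x ≡ 2 (mod 179) gives 321809t ≡ 100 (mod 179), and since 146⁻¹ ≡ 141 (mod 179), t ≡ 138. Hence x ≡ 257662 + 321809·138 = 44667304 (mod 57603811).
From x ≡ 44667304 (mod 57603811) write x = 44667304 + 57603811t. Substituting into x ≡ 92 (mod 125) gives 57603811t ≡ 38 (mod 125), and since 61⁻¹ ≡ 41 (mod 125), t ≡ 58. Hence x ≡ 44667304 + 57603811·58 = 3385688342 (mod 7200476375).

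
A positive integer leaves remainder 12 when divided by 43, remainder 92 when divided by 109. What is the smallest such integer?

528

From a ≡ 12 (mod 43) write a = 12 + 43t. Substituting into a ≡ 92 (mod 109) gives 43t ≡ 80 (mod 109), and since 43⁻¹ ≡ 71 (mod 109), t ≡ 12. Hence a ≡ 12 + 43·12 = 528 (mod 4687).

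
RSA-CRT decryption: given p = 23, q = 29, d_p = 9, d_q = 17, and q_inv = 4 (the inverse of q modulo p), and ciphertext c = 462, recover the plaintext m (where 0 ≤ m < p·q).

m₁ = c^(d_p) mod p: c ≡ 2 (mod 23), and 2^9 mod 23 = 6.
m₂ = c^(d_q) mod q: c ≡ 27 (mod 29), and 27^17 mod 29 = 8.
h = q_inv·(m₁ − m₂) mod p = 4·(6 − 8) mod 23 = 15.
m = m₂ + h·q = 8 + 15·29 = 443.

443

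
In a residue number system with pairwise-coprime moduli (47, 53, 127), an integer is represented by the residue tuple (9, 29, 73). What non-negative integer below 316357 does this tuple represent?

223212

From x ≡ 9 (mod 47) write x = 9 + 47t. Substituting into x ≡ 29 (mod 53) gives 47t ≡ 20 (mod 53), and since 47⁻¹ ≡ 44 (mod 53), t ≡ 32. Hence x ≡ 9 + 47·32 = 1513 (mod 2491).
From x ≡ 1513 (mod 2491) write x = 1513 + 2491t. Substituting into x ≡ 73 (mod 127) gives 2491t ≡ 84 (mod 127), and since 78⁻¹ ≡ 57 (mod 127), t ≡ 89. Hence x ≡ 1513 + 2491·89 = 223212 (mod 316357).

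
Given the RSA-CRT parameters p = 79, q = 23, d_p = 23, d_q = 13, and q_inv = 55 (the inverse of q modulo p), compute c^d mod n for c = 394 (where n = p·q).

78

m₁ = c^(d_p) mod p: c ≡ 78 (mod 79), and 78^23 mod 79 = 78.
m₂ = c^(d_q) mod q: c ≡ 3 (mod 23), and 3^13 mod 23 = 9.
h = q_inv·(m₁ − m₂) mod p = 55·(78 − 9) mod 79 = 3.
m = m₂ + h·q = 9 + 3·23 = 78.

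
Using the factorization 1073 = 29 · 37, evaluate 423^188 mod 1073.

Mod 29: 423 ≡ 17; by Fermat, exponent reduces to 188 mod 28 = 20; 17^20 ≡ 1 (mod 29).
Mod 37: 423 ≡ 16; by Fermat, exponent reduces to 188 mod 36 = 8; 16^8 ≡ 7 (mod 37).
Combine by CRT: x ≡ 1 (mod 29), x ≡ 7 (mod 37) ⇒ x ≡ 784 (mod 1073).

784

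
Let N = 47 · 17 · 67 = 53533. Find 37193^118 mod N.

15893

Mod 47: 37193 ≡ 16; by Fermat, exponent reduces to 118 mod 46 = 26; 16^26 ≡ 7 (mod 47).
Mod 17: 37193 ≡ 14; by Fermat, exponent reduces to 118 mod 16 = 6; 14^6 ≡ 15 (mod 17).
Mod 67: 37193 ≡ 8; by Fermat, exponent reduces to 118 mod 66 = 52; 8^52 ≡ 14 (mod 67).
Combine by CRT: x ≡ 7 (mod 47), x ≡ 15 (mod 17), x ≡ 14 (mod 67) ⇒ x ≡ 15893 (mod 53533).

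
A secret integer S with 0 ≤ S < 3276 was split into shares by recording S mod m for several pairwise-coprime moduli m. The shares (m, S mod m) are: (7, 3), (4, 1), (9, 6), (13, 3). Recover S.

The moduli are pairwise coprime; N = 7·4·9·13 = 3276.
N/7 = 468; 468 ≡ 6 (mod 7); 6·6 ≡ 1, so inverse 6.
N/4 = 819; 819 ≡ 3 (mod 4); 3·3 ≡ 1, so inverse 3.
N/9 = 364; 364 ≡ 4 (mod 9); 4·7 ≡ 1, so inverse 7.
N/13 = 252; 252 ≡ 5 (mod 13); 5·8 ≡ 1, so inverse 8.
S ≡ 3·468·6 + 1·819·3 + 6·364·7 + 3·252·8 = 32217.
32217 mod 3276 = 2733.

2733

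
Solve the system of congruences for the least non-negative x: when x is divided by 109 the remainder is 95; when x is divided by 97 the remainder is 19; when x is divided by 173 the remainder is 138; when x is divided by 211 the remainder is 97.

125377563

The moduli are pairwise coprime; N = 109·97·173·211 = 385946219.
N/109 = 3540791; 3540791 ≡ 35 (mod 109); 35·81 ≡ 1, so inverse 81.
N/97 = 3978827; 3978827 ≡ 81 (mod 97); 81·6 ≡ 1, so inverse 6.
N/173 = 2230903; 2230903 ≡ 68 (mod 173); 68·28 ≡ 1, so inverse 28.
N/211 = 1829129; 1829129 ≡ 181 (mod 211); 181·7 ≡ 1, so inverse 7.
x ≡ 95·3540791·81 + 19·3978827·6 + 138·2230903·28 + 97·1829129·7 = 37562160806.
37562160806 mod 385946219 = 125377563.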